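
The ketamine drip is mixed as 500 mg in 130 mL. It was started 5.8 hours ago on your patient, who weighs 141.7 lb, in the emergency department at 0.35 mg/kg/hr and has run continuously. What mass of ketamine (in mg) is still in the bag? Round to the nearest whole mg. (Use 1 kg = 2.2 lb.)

369 mg

Weight = 141.7 lb ÷ 2.2 lb/kg = 64.40909 kg
Dose = 0.35 mg/kg/hr × 64.40909 kg = 22.54318 mg/hr
Concentration = 500 mg ÷ 130 mL = 3.846154 mg/mL
Rate = 22.54318 mg/hr ÷ 3.846154 mg/mL = 5.861227 mL/hr
Volume infused = 5.861227 mL/hr × 5.8 hr = 33.99512 mL
Volume remaining = 130 − 33.99512 = 96.00488 mL
Drug remaining = 96.00488 mL × 3.846154 mg/mL = 369.2495 mg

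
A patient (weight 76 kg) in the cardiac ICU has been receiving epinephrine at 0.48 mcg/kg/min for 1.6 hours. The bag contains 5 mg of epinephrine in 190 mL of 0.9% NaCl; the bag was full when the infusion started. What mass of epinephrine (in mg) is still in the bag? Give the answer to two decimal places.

1.50 mg

Dose = 0.48 mcg/kg/min × 76 kg = 36.48 mcg/min
36.48 mcg/min × 60 min/hr = 2188.8 mcg/hr
Concentration = 5 mg ÷ 190 mL = 0.02631579 mg/mL = 26.31579 mcg/mL
Rate = 2188.8 mcg/hr ÷ 26.31579 mcg/mL = 83.1744 mL/hr
Volume infused = 83.1744 mL/hr × 1.6 hr = 133.079 mL
Volume remaining = 190 − 133.079 = 56.92096 mL
Drug remaining = 56.92096 mL × 26.31579 mcg/mL = 1497.92 mcg = 1.49792 mg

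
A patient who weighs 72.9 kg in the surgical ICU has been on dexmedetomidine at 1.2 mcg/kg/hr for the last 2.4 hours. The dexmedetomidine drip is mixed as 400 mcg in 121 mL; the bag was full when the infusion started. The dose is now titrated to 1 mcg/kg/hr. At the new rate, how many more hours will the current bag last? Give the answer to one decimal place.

Initial rate:
Dose = 1.2 mcg/kg/hr × 72.9 kg = 87.48 mcg/hr
Concentration = 400 mcg ÷ 121 mL = 3.305785 mcg/mL
Rate = 87.48 mcg/hr ÷ 3.305785 mcg/mL = 26.4627 mL/hr
Volume infused so far = 26.4627 mL/hr × 2.4 hr = 63.51048 mL
Volume remaining = 121 − 63.51048 = 57.48952 mL
New rate:
Dose = 1 mcg/kg/hr × 72.9 kg = 72.9 mcg/hr
Rate = 72.9 mcg/hr ÷ 3.305785 mcg/mL = 22.05225 mL/hr
Time remaining = 57.48952 mL ÷ 22.05225 mL/hr = 2.606968 hr

2.6 hours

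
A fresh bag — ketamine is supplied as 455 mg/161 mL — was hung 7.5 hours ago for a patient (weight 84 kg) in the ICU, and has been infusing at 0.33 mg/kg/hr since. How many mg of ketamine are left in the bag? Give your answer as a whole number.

247 mg

Dose = 0.33 mg/kg/hr × 84 kg = 27.72 mg/hr
Concentration = 455 mg ÷ 161 mL = 2.826087 mg/mL
Rate = 27.72 mg/hr ÷ 2.826087 mg/mL = 9.808615 mL/hr
Volume infused = 9.808615 mL/hr × 7.5 hr = 73.56462 mL
Volume remaining = 161 − 73.56462 = 87.43538 mL
Drug remaining = 87.43538 mL × 2.826087 mg/mL = 247.1 mg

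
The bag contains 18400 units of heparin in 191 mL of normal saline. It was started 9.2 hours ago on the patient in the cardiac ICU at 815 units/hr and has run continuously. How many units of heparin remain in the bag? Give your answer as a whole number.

10902 units

Concentration = 18400 units ÷ 191 mL = 96.33508 units/mL
Rate = 815 units/hr ÷ 96.33508 units/mL = 8.460054 mL/hr
Volume infused = 8.460054 mL/hr × 9.2 hr = 77.8325 mL
Volume remaining = 191 − 77.8325 = 113.1675 mL
Drug remaining = 113.1675 mL × 96.33508 units/mL = 10902 units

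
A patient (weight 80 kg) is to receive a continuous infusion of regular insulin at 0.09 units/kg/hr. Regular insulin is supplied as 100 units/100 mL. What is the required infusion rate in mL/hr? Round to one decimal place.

7.2 mL/hr

Dose = 0.09 units/kg/hr × 80 kg = 7.2 units/hr
Concentration = 100 units ÷ 100 mL = 1 units/mL
Rate = 7.2 units/hr ÷ 1 units/mL = 7.2 mL/hr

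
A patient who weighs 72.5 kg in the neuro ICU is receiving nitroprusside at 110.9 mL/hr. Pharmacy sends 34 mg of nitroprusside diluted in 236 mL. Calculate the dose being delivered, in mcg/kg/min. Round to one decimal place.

Concentration = 34 mg ÷ 236 mL = 0.1440678 mg/mL = 144.0678 mcg/mL
Drug rate = 110.9 mL/hr × 144.0678 mcg/mL = 15977.12 mcg/hr
15977.12 mcg/hr ÷ 60 min/hr = 266.2853 mcg/min
266.2853 mcg/min ÷ 72.5 kg = 3.672901 mcg/kg/min

3.7 mcg/kg/min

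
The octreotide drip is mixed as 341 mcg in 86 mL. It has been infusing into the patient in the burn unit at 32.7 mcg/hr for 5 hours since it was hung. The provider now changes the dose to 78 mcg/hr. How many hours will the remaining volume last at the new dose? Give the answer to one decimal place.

Initial rate:
Concentration = 341 mcg ÷ 86 mL = 3.965116 mcg/mL
Rate = 32.7 mcg/hr ÷ 3.965116 mcg/mL = 8.246921 mL/hr
Volume infused so far = 8.246921 mL/hr × 5 hr = 41.2346 mL
Volume remaining = 86 − 41.2346 = 44.7654 mL
New rate:
Rate = 78 mcg/hr ÷ 3.965116 mcg/mL = 19.67155 mL/hr
Time remaining = 44.7654 mL ÷ 19.67155 mL/hr = 2.275641 hr

2.3 hours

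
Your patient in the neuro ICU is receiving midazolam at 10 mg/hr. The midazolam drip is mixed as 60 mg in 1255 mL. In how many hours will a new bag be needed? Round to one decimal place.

Concentration = 60 mg ÷ 1255 mL = 0.04780876 mg/mL
Rate = 10 mg/hr ÷ 0.04780876 mg/mL = 209.1667 mL/hr
Duration = 1255 mL ÷ 209.1667 mL/hr = 6 hr

6.0 hours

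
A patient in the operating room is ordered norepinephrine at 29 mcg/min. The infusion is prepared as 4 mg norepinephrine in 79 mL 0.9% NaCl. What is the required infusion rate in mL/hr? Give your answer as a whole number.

29 mcg/min × 60 min/hr = 1740 mcg/hr
Concentration = 4 mg ÷ 79 mL = 0.05063291 mg/mL = 50.63291 mcg/mL
Rate = 1740 mcg/hr ÷ 50.63291 mcg/mL = 34.365 mL/hr

34 mL/hr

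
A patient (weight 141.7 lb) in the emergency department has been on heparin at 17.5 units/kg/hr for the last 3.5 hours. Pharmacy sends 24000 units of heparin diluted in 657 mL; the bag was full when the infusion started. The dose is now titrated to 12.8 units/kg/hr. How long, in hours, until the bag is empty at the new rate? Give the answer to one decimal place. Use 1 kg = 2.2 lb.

Initial rate:
Weight = 141.7 lb ÷ 2.2 lb/kg = 64.40909 kg
Dose = 17.5 units/kg/hr × 64.40909 kg = 1127.159 units/hr
Concentration = 24000 units ÷ 657 mL = 36.52968 units/mL
Rate = 1127.159 units/hr ÷ 36.52968 units/mL = 30.85598 mL/hr
Volume infused so far = 30.85598 mL/hr × 3.5 hr = 107.9959 mL
Volume remaining = 657 − 107.9959 = 549.0041 mL
New rate:
Dose = 12.8 units/kg/hr × 64.40909 kg = 824.4364 units/hr
Rate = 824.4364 units/hr ÷ 36.52968 units/mL = 22.56895 mL/hr
Time remaining = 549.0041 mL ÷ 22.56895 mL/hr = 24.32564 hr

24.3 hours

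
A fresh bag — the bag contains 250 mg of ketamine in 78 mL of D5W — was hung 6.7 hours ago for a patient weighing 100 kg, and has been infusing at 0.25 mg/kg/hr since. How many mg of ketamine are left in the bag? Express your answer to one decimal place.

Dose = 0.25 mg/kg/hr × 100 kg = 25 mg/hr
Concentration = 250 mg ÷ 78 mL = 3.205128 mg/mL
Rate = 25 mg/hr ÷ 3.205128 mg/mL = 7.8 mL/hr
Volume infused = 7.8 mL/hr × 6.7 hr = 52.26 mL
Volume remaining = 78 − 52.26 = 25.74 mL
Drug remaining = 25.74 mL × 3.205128 mg/mL = 82.5 mg

82.5 mg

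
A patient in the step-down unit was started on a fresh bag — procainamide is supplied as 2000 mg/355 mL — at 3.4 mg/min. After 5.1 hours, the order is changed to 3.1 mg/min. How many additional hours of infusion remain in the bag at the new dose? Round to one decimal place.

5.2 hours

Initial rate:
3.4 mg/min × 60 min/hr = 204 mg/hr
Concentration = 2000 mg ÷ 355 mL = 5.633803 mg/mL
Rate = 204 mg/hr ÷ 5.633803 mg/mL = 36.21 mL/hr
Volume infused so far = 36.21 mL/hr × 5.1 hr = 184.671 mL
Volume remaining = 355 − 184.671 = 170.329 mL
New rate:
3.1 mg/min × 60 min/hr = 186 mg/hr
Rate = 186 mg/hr ÷ 5.633803 mg/mL = 33.015 mL/hr
Time remaining = 170.329 mL ÷ 33.015 mL/hr = 5.15914 hr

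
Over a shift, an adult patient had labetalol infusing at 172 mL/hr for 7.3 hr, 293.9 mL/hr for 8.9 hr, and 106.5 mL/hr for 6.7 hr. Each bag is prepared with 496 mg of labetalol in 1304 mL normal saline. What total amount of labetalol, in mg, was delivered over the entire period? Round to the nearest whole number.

1744 mg

Concentration = 496 mg ÷ 1304 mL = 0.3803681 mg/mL
Stage 1: 172 mL/hr × 7.3 hr = 1255.6 mL → 1255.6 mL × 0.3803681 mg/mL = 477.5902 mg
Stage 2: 293.9 mL/hr × 8.9 hr = 2615.71 mL → 2615.71 mL × 0.3803681 mg/mL = 994.9326 mg
Stage 3: 106.5 mL/hr × 6.7 hr = 713.55 mL → 713.55 mL × 0.3803681 mg/mL = 271.4117 mg
Total = 477.5902 + 994.9326 + 271.4117 = 1743.934 mg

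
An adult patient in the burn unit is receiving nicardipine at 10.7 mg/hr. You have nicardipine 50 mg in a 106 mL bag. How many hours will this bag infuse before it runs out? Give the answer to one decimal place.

Concentration = 50 mg ÷ 106 mL = 0.4716981 mg/mL
Rate = 10.7 mg/hr ÷ 0.4716981 mg/mL = 22.684 mL/hr
Duration = 106 mL ÷ 22.684 mL/hr = 4.672897 hr

4.7 hours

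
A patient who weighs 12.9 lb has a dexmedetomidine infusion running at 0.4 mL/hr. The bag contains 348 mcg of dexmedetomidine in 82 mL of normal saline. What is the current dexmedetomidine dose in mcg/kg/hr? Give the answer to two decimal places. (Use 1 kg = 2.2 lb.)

Weight = 12.9 lb ÷ 2.2 lb/kg = 5.863636 kg
Concentration = 348 mcg ÷ 82 mL = 4.243902 mcg/mL
Drug rate = 0.4 mL/hr × 4.243902 mcg/mL = 1.697561 mcg/hr
1.697561 mcg/hr ÷ 5.863636 kg = 0.2895065 mcg/kg/hr

0.29 mcg/kg/hr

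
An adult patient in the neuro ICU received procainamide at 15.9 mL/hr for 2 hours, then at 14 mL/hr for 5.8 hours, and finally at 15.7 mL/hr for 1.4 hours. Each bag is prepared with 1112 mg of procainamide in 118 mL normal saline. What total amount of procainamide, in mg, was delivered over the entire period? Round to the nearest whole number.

Concentration = 1112 mg ÷ 118 mL = 9.423729 mg/mL
Stage 1: 15.9 mL/hr × 2 hr = 31.8 mL → 31.8 mL × 9.423729 mg/mL = 299.6746 mg
Stage 2: 14 mL/hr × 5.8 hr = 81.2 mL → 81.2 mL × 9.423729 mg/mL = 765.2068 mg
Stage 3: 15.7 mL/hr × 1.4 hr = 21.98 mL → 21.98 mL × 9.423729 mg/mL = 207.1336 mg
Total = 299.6746 + 765.2068 + 207.1336 = 1272.015 mg

1272 mg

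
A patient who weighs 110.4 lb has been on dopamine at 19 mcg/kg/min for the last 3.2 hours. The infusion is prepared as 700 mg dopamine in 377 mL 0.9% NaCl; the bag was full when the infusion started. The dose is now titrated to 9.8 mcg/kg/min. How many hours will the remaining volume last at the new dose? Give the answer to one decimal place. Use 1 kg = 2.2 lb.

Initial rate:
Weight = 110.4 lb ÷ 2.2 lb/kg = 50.18182 kg
Dose = 19 mcg/kg/min × 50.18182 kg = 953.4545 mcg/min
953.4545 mcg/min × 60 min/hr = 57207.27 mcg/hr
Concentration = 700 mg ÷ 377 mL = 1.856764 mg/mL = 1856.764 mcg/mL
Rate = 57207.27 mcg/hr ÷ 1856.764 mcg/mL = 30.8102 mL/hr
Volume infused so far = 30.8102 mL/hr × 3.2 hr = 98.59265 mL
Volume remaining = 377 − 98.59265 = 278.4074 mL
New rate:
Dose = 9.8 mcg/kg/min × 50.18182 kg = 491.7818 mcg/min
491.7818 mcg/min × 60 min/hr = 29506.91 mcg/hr
Rate = 29506.91 mcg/hr ÷ 1856.764 mcg/mL = 15.89158 mL/hr
Time remaining = 278.4074 mL ÷ 15.89158 mL/hr = 17.51918 hr

17.5 hours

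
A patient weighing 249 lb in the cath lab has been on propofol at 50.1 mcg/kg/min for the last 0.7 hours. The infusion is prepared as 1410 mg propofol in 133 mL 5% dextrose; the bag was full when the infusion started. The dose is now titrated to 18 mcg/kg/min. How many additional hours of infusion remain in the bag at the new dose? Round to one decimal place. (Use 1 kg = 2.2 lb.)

Initial rate:
Weight = 249 lb ÷ 2.2 lb/kg = 113.1818 kg
Dose = 50.1 mcg/kg/min × 113.1818 kg = 5670.409 mcg/min
5670.409 mcg/min × 60 min/hr = 340224.5 mcg/hr
Concentration = 1410 mg ÷ 133 mL = 10.6015 mg/mL = 10601.5 mcg/mL
Rate = 340224.5 mcg/hr ÷ 10601.5 mcg/mL = 32.0921 mL/hr
Volume infused so far = 32.0921 mL/hr × 0.7 hr = 22.46447 mL
Volume remaining = 133 − 22.46447 = 110.5355 mL
New rate:
Dose = 18 mcg/kg/min × 113.1818 kg = 2037.273 mcg/min
2037.273 mcg/min × 60 min/hr = 122236.4 mcg/hr
Rate = 122236.4 mcg/hr ÷ 10601.5 mcg/mL = 11.5301 mL/hr
Time remaining = 110.5355 mL ÷ 11.5301 mL/hr = 9.586696 hr

9.6 hours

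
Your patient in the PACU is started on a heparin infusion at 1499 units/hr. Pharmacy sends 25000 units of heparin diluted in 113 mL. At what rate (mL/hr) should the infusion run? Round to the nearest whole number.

Concentration = 25000 units ÷ 113 mL = 221.2389 units/mL
Rate = 1499 units/hr ÷ 221.2389 units/mL = 6.77548 mL/hr

7 mL/hr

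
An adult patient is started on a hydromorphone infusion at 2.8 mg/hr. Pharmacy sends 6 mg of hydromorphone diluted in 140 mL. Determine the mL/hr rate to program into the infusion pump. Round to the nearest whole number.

Concentration = 6 mg ÷ 140 mL = 0.04285714 mg/mL
Rate = 2.8 mg/hr ÷ 0.04285714 mg/mL = 65.33333 mL/hr

65 mL/hr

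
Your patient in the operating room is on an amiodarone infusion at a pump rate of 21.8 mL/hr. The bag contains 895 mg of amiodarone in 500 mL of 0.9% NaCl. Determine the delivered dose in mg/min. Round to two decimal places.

0.65 mg/min

Concentration = 895 mg ÷ 500 mL = 1.79 mg/mL
Drug rate = 21.8 mL/hr × 1.79 mg/mL = 39.022 mg/hr
39.022 mg/hr ÷ 60 min/hr = 0.6503667 mg/min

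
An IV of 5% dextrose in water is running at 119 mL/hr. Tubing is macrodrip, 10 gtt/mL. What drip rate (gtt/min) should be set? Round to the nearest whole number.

20 gtt/min

119 mL/hr ÷ 60 min/hr = 1.983333 mL/min
1.983333 mL/min × 10 gtt/mL = 19.83333 gtt/min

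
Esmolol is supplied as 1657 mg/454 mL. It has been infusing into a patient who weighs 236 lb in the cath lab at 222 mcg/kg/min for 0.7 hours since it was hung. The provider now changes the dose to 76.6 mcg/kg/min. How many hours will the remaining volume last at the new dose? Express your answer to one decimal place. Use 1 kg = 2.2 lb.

Initial rate:
Weight = 236 lb ÷ 2.2 lb/kg = 107.2727 kg
Dose = 222 mcg/kg/min × 107.2727 kg = 23814.55 mcg/min
23814.55 mcg/min × 60 min/hr = 1428873 mcg/hr
Concentration = 1657 mg ÷ 454 mL = 3.64978 mg/mL = 3649.78 mcg/mL
Rate = 1428873 mcg/hr ÷ 3649.78 mcg/mL = 391.4956 mL/hr
Volume infused so far = 391.4956 mL/hr × 0.7 hr = 274.0469 mL
Volume remaining = 454 − 274.0469 = 179.9531 mL
New rate:
Dose = 76.6 mcg/kg/min × 107.2727 kg = 8217.091 mcg/min
8217.091 mcg/min × 60 min/hr = 493025.5 mcg/hr
Rate = 493025.5 mcg/hr ÷ 3649.78 mcg/mL = 135.0836 mL/hr
Time remaining = 179.9531 mL ÷ 135.0836 mL/hr = 1.332161 hr

1.3 hours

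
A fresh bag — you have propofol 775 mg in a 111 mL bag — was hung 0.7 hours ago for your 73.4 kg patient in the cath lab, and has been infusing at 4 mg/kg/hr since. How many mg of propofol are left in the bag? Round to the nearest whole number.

Dose = 4 mg/kg/hr × 73.4 kg = 293.6 mg/hr
Concentration = 775 mg ÷ 111 mL = 6.981982 mg/mL
Rate = 293.6 mg/hr ÷ 6.981982 mg/mL = 42.0511 mL/hr
Volume infused = 42.0511 mL/hr × 0.7 hr = 29.43577 mL
Volume remaining = 111 − 29.43577 = 81.56423 mL
Drug remaining = 81.56423 mL × 6.981982 mg/mL = 569.48 mg

569 mg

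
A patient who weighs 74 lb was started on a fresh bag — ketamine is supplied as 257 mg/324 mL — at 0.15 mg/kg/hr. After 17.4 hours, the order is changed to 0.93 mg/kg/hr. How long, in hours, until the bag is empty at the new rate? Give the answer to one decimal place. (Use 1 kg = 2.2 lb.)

Initial rate:
Weight = 74 lb ÷ 2.2 lb/kg = 33.63636 kg
Dose = 0.15 mg/kg/hr × 33.63636 kg = 5.045455 mg/hr
Concentration = 257 mg ÷ 324 mL = 0.7932099 mg/mL
Rate = 5.045455 mg/hr ÷ 0.7932099 mg/mL = 6.360807 mL/hr
Volume infused so far = 6.360807 mL/hr × 17.4 hr = 110.678 mL
Volume remaining = 324 − 110.678 = 213.322 mL
New rate:
Dose = 0.93 mg/kg/hr × 33.63636 kg = 31.28182 mg/hr
Rate = 31.28182 mg/hr ÷ 0.7932099 mg/mL = 39.437 mL/hr
Time remaining = 213.322 mL ÷ 39.437 mL/hr = 5.409183 hr

5.4 hours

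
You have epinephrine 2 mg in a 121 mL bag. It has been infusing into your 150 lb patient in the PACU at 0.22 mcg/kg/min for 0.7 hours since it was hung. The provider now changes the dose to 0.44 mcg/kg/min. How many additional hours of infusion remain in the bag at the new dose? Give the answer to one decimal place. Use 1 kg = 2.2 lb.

Initial rate:
Weight = 150 lb ÷ 2.2 lb/kg = 68.18182 kg
Dose = 0.22 mcg/kg/min × 68.18182 kg = 15 mcg/min
15 mcg/min × 60 min/hr = 900 mcg/hr
Concentration = 2 mg ÷ 121 mL = 0.01652893 mg/mL = 16.52893 mcg/mL
Rate = 900 mcg/hr ÷ 16.52893 mcg/mL = 54.45 mL/hr
Volume infused so far = 54.45 mL/hr × 0.7 hr = 38.115 mL
Volume remaining = 121 − 38.115 = 82.885 mL
New rate:
Dose = 0.44 mcg/kg/min × 68.18182 kg = 30 mcg/min
30 mcg/min × 60 min/hr = 1800 mcg/hr
Rate = 1800 mcg/hr ÷ 16.52893 mcg/mL = 108.9 mL/hr
Time remaining = 82.885 mL ÷ 108.9 mL/hr = 0.7611111 hr

0.8 hours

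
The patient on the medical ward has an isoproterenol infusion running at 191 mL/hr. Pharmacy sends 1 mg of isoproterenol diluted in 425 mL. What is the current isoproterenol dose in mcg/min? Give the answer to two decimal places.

Concentration = 1 mg ÷ 425 mL = 0.002352941 mg/mL = 2.352941 mcg/mL
Drug rate = 191 mL/hr × 2.352941 mcg/mL = 449.4118 mcg/hr
449.4118 mcg/hr ÷ 60 min/hr = 7.490196 mcg/min

7.49 mcg/min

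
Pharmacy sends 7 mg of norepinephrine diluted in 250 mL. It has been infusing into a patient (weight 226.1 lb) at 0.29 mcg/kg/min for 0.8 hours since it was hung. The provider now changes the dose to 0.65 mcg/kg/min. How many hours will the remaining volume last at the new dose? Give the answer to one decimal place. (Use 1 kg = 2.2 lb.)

Initial rate:
Weight = 226.1 lb ÷ 2.2 lb/kg = 102.7727 kg
Dose = 0.29 mcg/kg/min × 102.7727 kg = 29.80409 mcg/min
29.80409 mcg/min × 60 min/hr = 1788.245 mcg/hr
Concentration = 7 mg ÷ 250 mL = 0.028 mg/mL = 28 mcg/mL
Rate = 1788.245 mcg/hr ÷ 28 mcg/mL = 63.86591 mL/hr
Volume infused so far = 63.86591 mL/hr × 0.8 hr = 51.09273 mL
Volume remaining = 250 − 51.09273 = 198.9073 mL
New rate:
Dose = 0.65 mcg/kg/min × 102.7727 kg = 66.80227 mcg/min
66.80227 mcg/min × 60 min/hr = 4008.136 mcg/hr
Rate = 4008.136 mcg/hr ÷ 28 mcg/mL = 143.1477 mL/hr
Time remaining = 198.9073 mL ÷ 143.1477 mL/hr = 1.389524 hr

1.4 hours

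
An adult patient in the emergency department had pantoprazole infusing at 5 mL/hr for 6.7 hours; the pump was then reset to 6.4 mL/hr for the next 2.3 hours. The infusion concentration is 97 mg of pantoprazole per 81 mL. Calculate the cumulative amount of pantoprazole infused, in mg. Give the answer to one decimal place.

57.7 mg

Concentration = 97 mg ÷ 81 mL = 1.197531 mg/mL
Stage 1: 5 mL/hr × 6.7 hr = 33.5 mL → 33.5 mL × 1.197531 mg/mL = 40.11728 mg
Stage 2: 6.4 mL/hr × 2.3 hr = 14.72 mL → 14.72 mL × 1.197531 mg/mL = 17.62765 mg
Total = 40.11728 + 17.62765 = 57.74494 mg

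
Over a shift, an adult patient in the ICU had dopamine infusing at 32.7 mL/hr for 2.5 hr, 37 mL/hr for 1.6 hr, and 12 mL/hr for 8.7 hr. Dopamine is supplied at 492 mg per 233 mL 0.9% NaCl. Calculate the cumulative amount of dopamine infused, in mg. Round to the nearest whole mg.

Concentration = 492 mg ÷ 233 mL = 2.111588 mg/mL
Stage 1: 32.7 mL/hr × 2.5 hr = 81.75 mL → 81.75 mL × 2.111588 mg/mL = 172.6223 mg
Stage 2: 37 mL/hr × 1.6 hr = 59.2 mL → 59.2 mL × 2.111588 mg/mL = 125.006 mg
Stage 3: 12 mL/hr × 8.7 hr = 104.4 mL → 104.4 mL × 2.111588 mg/mL = 220.4498 mg
Total = 172.6223 + 125.006 + 220.4498 = 518.0781 mg

518 mg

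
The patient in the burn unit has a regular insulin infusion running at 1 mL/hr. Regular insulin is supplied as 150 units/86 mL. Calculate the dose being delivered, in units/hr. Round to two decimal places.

Concentration = 150 units ÷ 86 mL = 1.744186 units/mL
Drug rate = 1 mL/hr × 1.744186 units/mL = 1.744186 units/hr

1.74 units/hr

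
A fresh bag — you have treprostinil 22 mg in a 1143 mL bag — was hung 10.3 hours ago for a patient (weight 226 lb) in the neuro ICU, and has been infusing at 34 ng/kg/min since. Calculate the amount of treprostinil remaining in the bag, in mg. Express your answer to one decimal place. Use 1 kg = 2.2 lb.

Weight = 226 lb ÷ 2.2 lb/kg = 102.7273 kg
Dose = 34 ng/kg/min × 102.7273 kg = 3492.727 ng/min
3492.727 ng/min × 60 min/hr = 209563.6 ng/hr
Concentration = 22 mg ÷ 1143 mL = 0.01924759 mg/mL = 19247.59 ng/mL
Rate = 209563.6 ng/hr ÷ 19247.59 ng/mL = 10.88778 mL/hr
Volume infused = 10.88778 mL/hr × 10.3 hr = 112.1442 mL
Volume remaining = 1143 − 112.1442 = 1030.856 mL
Drug remaining = 1030.856 mL × 19247.59 ng/mL = 19841495 ng = 19.84149 mg

19.8 mg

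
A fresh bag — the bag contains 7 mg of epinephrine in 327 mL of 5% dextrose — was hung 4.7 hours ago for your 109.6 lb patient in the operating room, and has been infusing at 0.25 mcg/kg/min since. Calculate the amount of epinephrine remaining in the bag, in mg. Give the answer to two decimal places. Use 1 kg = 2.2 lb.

3.49 mg

Weight = 109.6 lb ÷ 2.2 lb/kg = 49.81818 kg
Dose = 0.25 mcg/kg/min × 49.81818 kg = 12.45455 mcg/min
12.45455 mcg/min × 60 min/hr = 747.2727 mcg/hr
Concentration = 7 mg ÷ 327 mL = 0.02140673 mg/mL = 21.40673 mcg/mL
Rate = 747.2727 mcg/hr ÷ 21.40673 mcg/mL = 34.90831 mL/hr
Volume infused = 34.90831 mL/hr × 4.7 hr = 164.0691 mL
Volume remaining = 327 − 164.0691 = 162.9309 mL
Drug remaining = 162.9309 mL × 21.40673 mcg/mL = 3487.818 mcg = 3.487818 mg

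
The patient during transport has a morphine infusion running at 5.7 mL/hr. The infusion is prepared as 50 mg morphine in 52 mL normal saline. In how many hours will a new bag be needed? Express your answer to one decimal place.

9.1 hours

Duration = 52 mL ÷ 5.7 mL/hr = 9.122807 hr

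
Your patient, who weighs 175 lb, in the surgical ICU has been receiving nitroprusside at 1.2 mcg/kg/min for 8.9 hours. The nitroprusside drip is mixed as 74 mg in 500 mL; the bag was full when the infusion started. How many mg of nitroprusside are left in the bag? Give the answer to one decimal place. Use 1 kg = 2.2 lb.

23.0 mg

Weight = 175 lb ÷ 2.2 lb/kg = 79.54545 kg
Dose = 1.2 mcg/kg/min × 79.54545 kg = 95.45455 mcg/min
95.45455 mcg/min × 60 min/hr = 5727.273 mcg/hr
Concentration = 74 mg ÷ 500 mL = 0.148 mg/mL = 148 mcg/mL
Rate = 5727.273 mcg/hr ÷ 148 mcg/mL = 38.69779 mL/hr
Volume infused = 38.69779 mL/hr × 8.9 hr = 344.4103 mL
Volume remaining = 500 − 344.4103 = 155.5897 mL
Drug remaining = 155.5897 mL × 148 mcg/mL = 23027.27 mcg = 23.02727 mg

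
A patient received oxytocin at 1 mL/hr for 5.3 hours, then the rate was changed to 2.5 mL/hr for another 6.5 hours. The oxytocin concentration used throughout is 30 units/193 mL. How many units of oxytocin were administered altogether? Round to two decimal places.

3.35 units

Concentration = 30 units ÷ 193 mL = 0.1554404 units/mL
Stage 1: 1 mL/hr × 5.3 hr = 5.3 mL → 5.3 mL × 0.1554404 units/mL = 0.8238342 units
Stage 2: 2.5 mL/hr × 6.5 hr = 16.25 mL → 16.25 mL × 0.1554404 units/mL = 2.525907 units
Total = 0.8238342 + 2.525907 = 3.349741 units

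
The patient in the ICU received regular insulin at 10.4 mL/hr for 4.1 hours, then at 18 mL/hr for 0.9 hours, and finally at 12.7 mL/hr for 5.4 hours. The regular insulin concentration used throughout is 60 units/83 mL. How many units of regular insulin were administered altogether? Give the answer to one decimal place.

Concentration = 60 units ÷ 83 mL = 0.7228916 units/mL
Stage 1: 10.4 mL/hr × 4.1 hr = 42.64 mL → 42.64 mL × 0.7228916 units/mL = 30.8241 units
Stage 2: 18 mL/hr × 0.9 hr = 16.2 mL → 16.2 mL × 0.7228916 units/mL = 11.71084 units
Stage 3: 12.7 mL/hr × 5.4 hr = 68.58 mL → 68.58 mL × 0.7228916 units/mL = 49.5759 units
Total = 30.8241 + 11.71084 + 49.5759 = 92.11084 units

92.1 units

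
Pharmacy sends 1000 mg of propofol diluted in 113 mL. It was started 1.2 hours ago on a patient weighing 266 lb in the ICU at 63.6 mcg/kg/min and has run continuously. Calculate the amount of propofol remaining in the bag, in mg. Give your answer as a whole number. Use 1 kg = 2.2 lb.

Weight = 266 lb ÷ 2.2 lb/kg = 120.9091 kg
Dose = 63.6 mcg/kg/min × 120.9091 kg = 7689.818 mcg/min
7689.818 mcg/min × 60 min/hr = 461389.1 mcg/hr
Concentration = 1000 mg ÷ 113 mL = 8.849558 mg/mL = 8849.558 mcg/mL
Rate = 461389.1 mcg/hr ÷ 8849.558 mcg/mL = 52.13697 mL/hr
Volume infused = 52.13697 mL/hr × 1.2 hr = 62.56436 mL
Volume remaining = 113 − 62.56436 = 50.43564 mL
Drug remaining = 50.43564 mL × 8849.558 mcg/mL = 446333.1 mcg = 446.3331 mg

446 mg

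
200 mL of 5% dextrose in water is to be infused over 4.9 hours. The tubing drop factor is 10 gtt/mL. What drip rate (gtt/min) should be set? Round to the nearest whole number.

200 mL ÷ (4.9 hr × 60 = 294 min) = 0.6802721 mL/min
0.6802721 mL/min × 10 gtt/mL = 6.802721 gtt/min

7 gtt/min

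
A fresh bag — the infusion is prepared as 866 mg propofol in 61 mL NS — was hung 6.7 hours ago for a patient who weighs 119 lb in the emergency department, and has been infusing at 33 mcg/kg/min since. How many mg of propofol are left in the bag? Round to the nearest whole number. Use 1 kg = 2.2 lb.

148 mg

Weight = 119 lb ÷ 2.2 lb/kg = 54.09091 kg
Dose = 33 mcg/kg/min × 54.09091 kg = 1785 mcg/min
1785 mcg/min × 60 min/hr = 107100 mcg/hr
Concentration = 866 mg ÷ 61 mL = 14.19672 mg/mL = 14196.72 mcg/mL
Rate = 107100 mcg/hr ÷ 14196.72 mcg/mL = 7.543995 mL/hr
Volume infused = 7.543995 mL/hr × 6.7 hr = 50.54477 mL
Volume remaining = 61 − 50.54477 = 10.45523 mL
Drug remaining = 10.45523 mL × 14196.72 mcg/mL = 148430 mcg = 148.43 mg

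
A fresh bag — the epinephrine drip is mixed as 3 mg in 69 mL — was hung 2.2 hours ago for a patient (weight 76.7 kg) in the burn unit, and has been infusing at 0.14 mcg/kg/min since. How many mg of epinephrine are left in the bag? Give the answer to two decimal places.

Dose = 0.14 mcg/kg/min × 76.7 kg = 10.738 mcg/min
10.738 mcg/min × 60 min/hr = 644.28 mcg/hr
Concentration = 3 mg ÷ 69 mL = 0.04347826 mg/mL = 43.47826 mcg/mL
Rate = 644.28 mcg/hr ÷ 43.47826 mcg/mL = 14.81844 mL/hr
Volume infused = 14.81844 mL/hr × 2.2 hr = 32.60057 mL
Volume remaining = 69 − 32.60057 = 36.39943 mL
Drug remaining = 36.39943 mL × 43.47826 mcg/mL = 1582.584 mcg = 1.582584 mg

1.58 mg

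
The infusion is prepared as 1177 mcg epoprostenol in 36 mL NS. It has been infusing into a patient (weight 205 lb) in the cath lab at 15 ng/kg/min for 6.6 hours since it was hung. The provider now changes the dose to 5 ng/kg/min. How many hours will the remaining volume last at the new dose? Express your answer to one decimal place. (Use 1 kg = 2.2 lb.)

Initial rate:
Weight = 205 lb ÷ 2.2 lb/kg = 93.18182 kg
Dose = 15 ng/kg/min × 93.18182 kg = 1397.727 ng/min
1397.727 ng/min × 60 min/hr = 83863.64 ng/hr
Concentration = 1177 mcg ÷ 36 mL = 32.69444 mcg/mL = 32694.44 ng/mL
Rate = 83863.64 ng/hr ÷ 32694.44 ng/mL = 2.565073 mL/hr
Volume infused so far = 2.565073 mL/hr × 6.6 hr = 16.92948 mL
Volume remaining = 36 − 16.92948 = 19.07052 mL
New rate:
Dose = 5 ng/kg/min × 93.18182 kg = 465.9091 ng/min
465.9091 ng/min × 60 min/hr = 27954.55 ng/hr
Rate = 27954.55 ng/hr ÷ 32694.44 ng/mL = 0.8550243 mL/hr
Time remaining = 19.07052 mL ÷ 0.8550243 mL/hr = 22.30407 hr

22.3 hours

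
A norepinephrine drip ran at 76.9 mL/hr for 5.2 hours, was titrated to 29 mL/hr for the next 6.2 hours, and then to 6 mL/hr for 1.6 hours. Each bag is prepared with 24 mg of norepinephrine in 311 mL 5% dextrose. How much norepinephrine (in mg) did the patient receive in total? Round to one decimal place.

45.5 mg

Concentration = 24 mg ÷ 311 mL = 0.07717042 mg/mL
Stage 1: 76.9 mL/hr × 5.2 hr = 399.88 mL → 399.88 mL × 0.07717042 mg/mL = 30.85891 mg
Stage 2: 29 mL/hr × 6.2 hr = 179.8 mL → 179.8 mL × 0.07717042 mg/mL = 13.87524 mg
Stage 3: 6 mL/hr × 1.6 hr = 9.6 mL → 9.6 mL × 0.07717042 mg/mL = 0.740836 mg
Total = 30.85891 + 13.87524 + 0.740836 = 45.47498 mg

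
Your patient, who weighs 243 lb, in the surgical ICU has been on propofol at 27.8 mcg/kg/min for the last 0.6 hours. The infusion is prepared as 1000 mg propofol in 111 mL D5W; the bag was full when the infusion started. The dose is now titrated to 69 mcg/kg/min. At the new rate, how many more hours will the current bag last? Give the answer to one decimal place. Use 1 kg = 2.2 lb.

Initial rate:
Weight = 243 lb ÷ 2.2 lb/kg = 110.4545 kg
Dose = 27.8 mcg/kg/min × 110.4545 kg = 3070.636 mcg/min
3070.636 mcg/min × 60 min/hr = 184238.2 mcg/hr
Concentration = 1000 mg ÷ 111 mL = 9.009009 mg/mL = 9009.009 mcg/mL
Rate = 184238.2 mcg/hr ÷ 9009.009 mcg/mL = 20.45044 mL/hr
Volume infused so far = 20.45044 mL/hr × 0.6 hr = 12.27026 mL
Volume remaining = 111 − 12.27026 = 98.72974 mL
New rate:
Dose = 69 mcg/kg/min × 110.4545 kg = 7621.364 mcg/min
7621.364 mcg/min × 60 min/hr = 457281.8 mcg/hr
Rate = 457281.8 mcg/hr ÷ 9009.009 mcg/mL = 50.75828 mL/hr
Time remaining = 98.72974 mL ÷ 50.75828 mL/hr = 1.945096 hr

1.9 hours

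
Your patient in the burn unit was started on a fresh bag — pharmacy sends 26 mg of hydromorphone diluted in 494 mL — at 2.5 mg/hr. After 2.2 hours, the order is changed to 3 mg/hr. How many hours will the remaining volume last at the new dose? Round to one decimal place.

Initial rate:
Concentration = 26 mg ÷ 494 mL = 0.05263158 mg/mL
Rate = 2.5 mg/hr ÷ 0.05263158 mg/mL = 47.5 mL/hr
Volume infused so far = 47.5 mL/hr × 2.2 hr = 104.5 mL
Volume remaining = 494 − 104.5 = 389.5 mL
New rate:
Rate = 3 mg/hr ÷ 0.05263158 mg/mL = 57 mL/hr
Time remaining = 389.5 mL ÷ 57 mL/hr = 6.833333 hr

6.8 hours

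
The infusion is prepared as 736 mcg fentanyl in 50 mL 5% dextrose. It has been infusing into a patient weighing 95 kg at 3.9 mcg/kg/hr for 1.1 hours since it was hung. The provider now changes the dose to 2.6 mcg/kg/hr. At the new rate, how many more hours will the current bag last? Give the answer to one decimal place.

Initial rate:
Dose = 3.9 mcg/kg/hr × 95 kg = 370.5 mcg/hr
Concentration = 736 mcg ÷ 50 mL = 14.72 mcg/mL
Rate = 370.5 mcg/hr ÷ 14.72 mcg/mL = 25.16984 mL/hr
Volume infused so far = 25.16984 mL/hr × 1.1 hr = 27.68682 mL
Volume remaining = 50 − 27.68682 = 22.31318 mL
New rate:
Dose = 2.6 mcg/kg/hr × 95 kg = 247 mcg/hr
Rate = 247 mcg/hr ÷ 14.72 mcg/mL = 16.77989 mL/hr
Time remaining = 22.31318 mL ÷ 16.77989 mL/hr = 1.329757 hr

1.3 hours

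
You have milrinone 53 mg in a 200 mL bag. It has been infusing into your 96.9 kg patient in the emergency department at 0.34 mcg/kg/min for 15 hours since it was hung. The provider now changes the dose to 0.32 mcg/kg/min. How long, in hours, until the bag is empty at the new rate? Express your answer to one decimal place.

Initial rate:
Dose = 0.34 mcg/kg/min × 96.9 kg = 32.946 mcg/min
32.946 mcg/min × 60 min/hr = 1976.76 mcg/hr
Concentration = 53 mg ÷ 200 mL = 0.265 mg/mL = 265 mcg/mL
Rate = 1976.76 mcg/hr ÷ 265 mcg/mL = 7.459472 mL/hr
Volume infused so far = 7.459472 mL/hr × 15 hr = 111.8921 mL
Volume remaining = 200 − 111.8921 = 88.10792 mL
New rate:
Dose = 0.32 mcg/kg/min × 96.9 kg = 31.008 mcg/min
31.008 mcg/min × 60 min/hr = 1860.48 mcg/hr
Rate = 1860.48 mcg/hr ÷ 265 mcg/mL = 7.020679 mL/hr
Time remaining = 88.10792 mL ÷ 7.020679 mL/hr = 12.54977 hr

12.5 hours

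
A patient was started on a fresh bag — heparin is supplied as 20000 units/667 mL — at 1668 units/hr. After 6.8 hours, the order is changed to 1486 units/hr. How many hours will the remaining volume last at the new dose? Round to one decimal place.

Initial rate:
Concentration = 20000 units ÷ 667 mL = 29.98501 units/mL
Rate = 1668 units/hr ÷ 29.98501 units/mL = 55.6278 mL/hr
Volume infused so far = 55.6278 mL/hr × 6.8 hr = 378.269 mL
Volume remaining = 667 − 378.269 = 288.731 mL
New rate:
Rate = 1486 units/hr ÷ 29.98501 units/mL = 49.5581 mL/hr
Time remaining = 288.731 mL ÷ 49.5581 mL/hr = 5.82611 hr

5.8 hours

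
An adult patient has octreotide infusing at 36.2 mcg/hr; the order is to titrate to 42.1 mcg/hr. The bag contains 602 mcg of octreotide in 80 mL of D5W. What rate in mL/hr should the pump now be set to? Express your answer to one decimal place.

Concentration = 602 mcg ÷ 80 mL = 7.525 mcg/mL
Rate = 42.1 mcg/hr ÷ 7.525 mcg/mL = 5.594684 mL/hr

5.6 mL/hr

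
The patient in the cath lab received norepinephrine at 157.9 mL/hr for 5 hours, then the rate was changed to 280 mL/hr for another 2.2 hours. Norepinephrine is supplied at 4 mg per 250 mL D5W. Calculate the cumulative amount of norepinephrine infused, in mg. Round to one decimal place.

22.5 mg

Concentration = 4 mg ÷ 250 mL = 0.016 mg/mL
Stage 1: 157.9 mL/hr × 5 hr = 789.5 mL → 789.5 mL × 0.016 mg/mL = 12.632 mg
Stage 2: 280 mL/hr × 2.2 hr = 616 mL → 616 mL × 0.016 mg/mL = 9.856 mg
Total = 12.632 + 9.856 = 22.488 mg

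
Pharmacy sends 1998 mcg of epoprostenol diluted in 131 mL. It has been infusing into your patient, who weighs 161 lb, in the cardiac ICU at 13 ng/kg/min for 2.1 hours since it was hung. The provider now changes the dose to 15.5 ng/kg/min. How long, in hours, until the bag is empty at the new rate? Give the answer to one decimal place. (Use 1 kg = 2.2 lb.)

27.6 hours

Initial rate:
Weight = 161 lb ÷ 2.2 lb/kg = 73.18182 kg
Dose = 13 ng/kg/min × 73.18182 kg = 951.3636 ng/min
951.3636 ng/min × 60 min/hr = 57081.82 ng/hr
Concentration = 1998 mcg ÷ 131 mL = 15.25191 mcg/mL = 15251.91 ng/mL
Rate = 57081.82 ng/hr ÷ 15251.91 ng/mL = 3.742602 mL/hr
Volume infused so far = 3.742602 mL/hr × 2.1 hr = 7.859464 mL
Volume remaining = 131 − 7.859464 = 123.1405 mL
New rate:
Dose = 15.5 ng/kg/min × 73.18182 kg = 1134.318 ng/min
1134.318 ng/min × 60 min/hr = 68059.09 ng/hr
Rate = 68059.09 ng/hr ÷ 15251.91 ng/mL = 4.462333 mL/hr
Time remaining = 123.1405 mL ÷ 4.462333 mL/hr = 27.59555 hr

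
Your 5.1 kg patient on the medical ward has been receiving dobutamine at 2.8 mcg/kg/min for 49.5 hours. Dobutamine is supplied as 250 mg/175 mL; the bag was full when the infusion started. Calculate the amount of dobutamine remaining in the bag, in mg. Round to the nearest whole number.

Dose = 2.8 mcg/kg/min × 5.1 kg = 14.28 mcg/min
14.28 mcg/min × 60 min/hr = 856.8 mcg/hr
Concentration = 250 mg ÷ 175 mL = 1.428571 mg/mL = 1428.571 mcg/mL
Rate = 856.8 mcg/hr ÷ 1428.571 mcg/mL = 0.59976 mL/hr
Volume infused = 0.59976 mL/hr × 49.5 hr = 29.68812 mL
Volume remaining = 175 − 29.68812 = 145.3119 mL
Drug remaining = 145.3119 mL × 1428.571 mcg/mL = 207588.4 mcg = 207.5884 mg

208 mg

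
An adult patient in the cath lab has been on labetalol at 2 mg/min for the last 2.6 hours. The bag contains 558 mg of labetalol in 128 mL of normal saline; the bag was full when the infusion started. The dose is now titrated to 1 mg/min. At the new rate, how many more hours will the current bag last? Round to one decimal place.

4.1 hours

Initial rate:
2 mg/min × 60 min/hr = 120 mg/hr
Concentration = 558 mg ÷ 128 mL = 4.359375 mg/mL
Rate = 120 mg/hr ÷ 4.359375 mg/mL = 27.52688 mL/hr
Volume infused so far = 27.52688 mL/hr × 2.6 hr = 71.56989 mL
Volume remaining = 128 − 71.56989 = 56.43011 mL
New rate:
1 mg/min × 60 min/hr = 60 mg/hr
Rate = 60 mg/hr ÷ 4.359375 mg/mL = 13.76344 mL/hr
Time remaining = 56.43011 mL ÷ 13.76344 mL/hr = 4.1 hr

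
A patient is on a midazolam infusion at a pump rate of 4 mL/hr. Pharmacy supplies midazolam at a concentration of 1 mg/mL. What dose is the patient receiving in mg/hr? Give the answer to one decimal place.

4.0 mg/hr

Drug rate = 4 mL/hr × 1 mg/mL = 4 mg/hr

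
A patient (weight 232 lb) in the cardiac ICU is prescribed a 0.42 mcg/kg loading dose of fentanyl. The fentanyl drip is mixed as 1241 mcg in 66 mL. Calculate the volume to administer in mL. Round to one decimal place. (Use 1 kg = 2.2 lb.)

2.4 mL

Weight = 232 lb ÷ 2.2 lb/kg = 105.4545 kg
Dose = 0.42 mcg/kg × 105.4545 kg = 44.29091 mcg
Concentration = 1241 mcg ÷ 66 mL = 18.80303 mcg/mL
Volume = 44.29091 mcg ÷ 18.80303 mcg/mL = 2.35552 mL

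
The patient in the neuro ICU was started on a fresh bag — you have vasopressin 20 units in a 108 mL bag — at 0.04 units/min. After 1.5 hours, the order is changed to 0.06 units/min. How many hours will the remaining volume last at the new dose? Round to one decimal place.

4.6 hours

Initial rate:
0.04 units/min × 60 min/hr = 2.4 units/hr
Concentration = 20 units ÷ 108 mL = 0.1851852 units/mL
Rate = 2.4 units/hr ÷ 0.1851852 units/mL = 12.96 mL/hr
Volume infused so far = 12.96 mL/hr × 1.5 hr = 19.44 mL
Volume remaining = 108 − 19.44 = 88.56 mL
New rate:
0.06 units/min × 60 min/hr = 3.6 units/hr
Rate = 3.6 units/hr ÷ 0.1851852 units/mL = 19.44 mL/hr
Time remaining = 88.56 mL ÷ 19.44 mL/hr = 4.555556 hr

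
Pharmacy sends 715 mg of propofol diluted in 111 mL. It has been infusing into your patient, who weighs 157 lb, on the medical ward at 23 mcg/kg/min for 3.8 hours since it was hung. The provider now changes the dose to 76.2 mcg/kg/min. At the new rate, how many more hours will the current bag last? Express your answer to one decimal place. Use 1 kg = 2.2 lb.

Initial rate:
Weight = 157 lb ÷ 2.2 lb/kg = 71.36364 kg
Dose = 23 mcg/kg/min × 71.36364 kg = 1641.364 mcg/min
1641.364 mcg/min × 60 min/hr = 98481.82 mcg/hr
Concentration = 715 mg ÷ 111 mL = 6.441441 mg/mL = 6441.441 mcg/mL
Rate = 98481.82 mcg/hr ÷ 6441.441 mcg/mL = 15.28879 mL/hr
Volume infused so far = 15.28879 mL/hr × 3.8 hr = 58.09739 mL
Volume remaining = 111 − 58.09739 = 52.90261 mL
New rate:
Dose = 76.2 mcg/kg/min × 71.36364 kg = 5437.909 mcg/min
5437.909 mcg/min × 60 min/hr = 326274.5 mcg/hr
Rate = 326274.5 mcg/hr ÷ 6441.441 mcg/mL = 50.65241 mL/hr
Time remaining = 52.90261 mL ÷ 50.65241 mL/hr = 1.044424 hr

1.0 hours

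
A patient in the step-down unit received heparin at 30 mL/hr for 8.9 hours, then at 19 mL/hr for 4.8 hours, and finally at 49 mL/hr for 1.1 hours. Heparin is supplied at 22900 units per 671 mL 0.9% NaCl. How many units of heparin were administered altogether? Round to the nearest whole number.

14064 units

Concentration = 22900 units ÷ 671 mL = 34.12817 units/mL
Stage 1: 30 mL/hr × 8.9 hr = 267 mL → 267 mL × 34.12817 units/mL = 9112.221 units
Stage 2: 19 mL/hr × 4.8 hr = 91.2 mL → 91.2 mL × 34.12817 units/mL = 3112.489 units
Stage 3: 49 mL/hr × 1.1 hr = 53.9 mL → 53.9 mL × 34.12817 units/mL = 1839.508 units
Total = 9112.221 + 3112.489 + 1839.508 = 14064.22 units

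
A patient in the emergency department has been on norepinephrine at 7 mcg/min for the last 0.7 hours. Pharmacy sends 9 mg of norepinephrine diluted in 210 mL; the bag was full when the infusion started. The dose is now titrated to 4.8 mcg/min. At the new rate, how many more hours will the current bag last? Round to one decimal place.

30.2 hours

Initial rate:
7 mcg/min × 60 min/hr = 420 mcg/hr
Concentration = 9 mg ÷ 210 mL = 0.04285714 mg/mL = 42.85714 mcg/mL
Rate = 420 mcg/hr ÷ 42.85714 mcg/mL = 9.8 mL/hr
Volume infused so far = 9.8 mL/hr × 0.7 hr = 6.86 mL
Volume remaining = 210 − 6.86 = 203.14 mL
New rate:
4.8 mcg/min × 60 min/hr = 288 mcg/hr
Rate = 288 mcg/hr ÷ 42.85714 mcg/mL = 6.72 mL/hr
Time remaining = 203.14 mL ÷ 6.72 mL/hr = 30.22917 hr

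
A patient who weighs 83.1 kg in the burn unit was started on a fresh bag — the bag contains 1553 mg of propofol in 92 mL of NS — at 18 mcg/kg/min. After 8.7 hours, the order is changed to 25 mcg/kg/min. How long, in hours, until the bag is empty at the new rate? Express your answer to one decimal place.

6.2 hours

Initial rate:
Dose = 18 mcg/kg/min × 83.1 kg = 1495.8 mcg/min
1495.8 mcg/min × 60 min/hr = 89748 mcg/hr
Concentration = 1553 mg ÷ 92 mL = 16.88043 mg/mL = 16880.43 mcg/mL
Rate = 89748 mcg/hr ÷ 16880.43 mcg/mL = 5.316688 mL/hr
Volume infused so far = 5.316688 mL/hr × 8.7 hr = 46.25518 mL
Volume remaining = 92 − 46.25518 = 45.74482 mL
New rate:
Dose = 25 mcg/kg/min × 83.1 kg = 2077.5 mcg/min
2077.5 mcg/min × 60 min/hr = 124650 mcg/hr
Rate = 124650 mcg/hr ÷ 16880.43 mcg/mL = 7.384288 mL/hr
Time remaining = 45.74482 mL ÷ 7.384288 mL/hr = 6.194885 hr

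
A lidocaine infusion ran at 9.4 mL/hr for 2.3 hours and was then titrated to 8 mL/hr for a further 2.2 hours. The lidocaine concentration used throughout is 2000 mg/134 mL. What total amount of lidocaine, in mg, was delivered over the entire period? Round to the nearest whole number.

Concentration = 2000 mg ÷ 134 mL = 14.92537 mg/mL
Stage 1: 9.4 mL/hr × 2.3 hr = 21.62 mL → 21.62 mL × 14.92537 mg/mL = 322.6866 mg
Stage 2: 8 mL/hr × 2.2 hr = 17.6 mL → 17.6 mL × 14.92537 mg/mL = 262.6866 mg
Total = 322.6866 + 262.6866 = 585.3731 mg

585 mg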